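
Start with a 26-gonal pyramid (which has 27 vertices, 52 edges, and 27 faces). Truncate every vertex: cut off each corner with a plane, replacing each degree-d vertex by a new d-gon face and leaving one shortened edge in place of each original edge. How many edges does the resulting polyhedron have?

156

Truncation replaces each original edge-end by a new vertex, so V′ = 2E = 104.
Each original edge survives, and each old vertex of degree d contributes d new edges; summing degrees gives Σd = 2E, so E′ = E + 2E = 3E = 156.
Each original face survives and each original vertex becomes one new face: F′ = F + V = 54.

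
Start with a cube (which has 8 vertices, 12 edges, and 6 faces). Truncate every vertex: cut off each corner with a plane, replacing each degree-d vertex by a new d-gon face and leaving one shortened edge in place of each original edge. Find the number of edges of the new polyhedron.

36

Truncation replaces each original edge-end by a new vertex, so V′ = 2E = 24.
Each original edge survives, and each old vertex of degree d contributes d new edges; summing degrees gives Σd = 2E, so E′ = E + 2E = 3E = 36.
Each original face survives and each original vertex becomes one new face: F′ = F + V = 14.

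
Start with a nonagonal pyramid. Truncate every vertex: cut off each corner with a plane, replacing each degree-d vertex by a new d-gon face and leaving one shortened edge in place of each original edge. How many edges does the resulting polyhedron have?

54

The base solid has V = 10, E = 18, F = 10.
Truncation replaces each original edge-end by a new vertex, so V′ = 2E = 36.
Each original edge survives, and each old vertex of degree d contributes d new edges; summing degrees gives Σd = 2E, so E′ = E + 2E = 3E = 54.
Each original face survives and each original vertex becomes one new face: F′ = F + V = 20.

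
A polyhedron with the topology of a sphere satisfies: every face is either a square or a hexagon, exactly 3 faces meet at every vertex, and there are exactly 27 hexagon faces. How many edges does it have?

93

Let x be the number of squares; then F = 27 + x.
Edge–face incidences: 2E = 6·27 + 4·x = 162 + 4x.
Every vertex has degree 3, so 3V = 2E.
Euler: V − E + F = 2 ⇒ (2E)/3 − E + (27 + x) = 2.
Multiply by 6: 2·(2E) − 3·(2E) + 6·(27 + x) = 12, i.e. 162 + 6x − (162 + 4x) = 12.
Collecting terms: 2x = 12, so x = 6.
Then 2E = 162 + 4·6 = 186, so E = 93, V = 2E/3 = 62, F = 27 + 6 = 33.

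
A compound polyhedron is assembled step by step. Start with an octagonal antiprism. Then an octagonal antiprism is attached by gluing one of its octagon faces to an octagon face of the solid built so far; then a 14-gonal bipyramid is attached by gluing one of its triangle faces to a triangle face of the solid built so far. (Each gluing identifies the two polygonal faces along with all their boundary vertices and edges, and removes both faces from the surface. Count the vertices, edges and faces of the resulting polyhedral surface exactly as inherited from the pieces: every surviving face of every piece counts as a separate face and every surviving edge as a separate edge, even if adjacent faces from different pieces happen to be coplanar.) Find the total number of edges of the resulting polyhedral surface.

95

An octagonal antiprism: V=16, E=32, F=18.
Attach an octagonal antiprism (V=16, E=32, F=18) along an 8-gon: merge 8 vertices and 8 edges, delete both glued faces → V=24, E=56, F=34.
Attach a 14-gonal bipyramid (V=16, E=42, F=28) along a 3-gon: merge 3 vertices and 3 edges, delete both glued faces → V=37, E=95, F=60.
Check: V − E + F = 37 − 95 + 60 = 2.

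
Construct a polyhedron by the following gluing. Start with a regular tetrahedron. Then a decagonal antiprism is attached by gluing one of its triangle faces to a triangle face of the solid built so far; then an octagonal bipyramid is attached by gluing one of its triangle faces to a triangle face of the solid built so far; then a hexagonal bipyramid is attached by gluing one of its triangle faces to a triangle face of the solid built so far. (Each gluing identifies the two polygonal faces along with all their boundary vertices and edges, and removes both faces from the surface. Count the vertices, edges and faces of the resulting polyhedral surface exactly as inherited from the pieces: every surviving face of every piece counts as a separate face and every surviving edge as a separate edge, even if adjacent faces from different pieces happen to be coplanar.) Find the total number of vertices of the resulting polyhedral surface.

33

A regular tetrahedron: V=4, E=6, F=4.
Attach a decagonal antiprism (V=20, E=40, F=22) along a 3-gon: merge 3 vertices and 3 edges, delete both glued faces → V=21, E=43, F=24.
Attach an octagonal bipyramid (V=10, E=24, F=16) along a 3-gon: merge 3 vertices and 3 edges, delete both glued faces → V=28, E=64, F=38.
Attach a hexagonal bipyramid (V=8, E=18, F=12) along a 3-gon: merge 3 vertices and 3 edges, delete both glued faces → V=33, E=79, F=48.
Check: V − E + F = 33 − 79 + 48 = 2.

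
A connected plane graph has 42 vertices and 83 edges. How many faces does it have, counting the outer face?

Euler's formula for a connected plane graph: V − E + F = 2, so F = 2 − 42 + 83 = 43.

43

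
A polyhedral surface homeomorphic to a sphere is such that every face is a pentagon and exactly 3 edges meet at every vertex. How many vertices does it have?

20

Each face has 5 edges and each edge borders two faces, so 2E = 5F.
Each vertex has degree 3, so 3V = 2E and hence V = 5F/3.
Euler: V − E + F = 2 ⇒ (5F/3) − (5F/2) + F = 2.
Multiply by 6: (10 − 15 + 6)F = 12, i.e. 1F = 12.
So F = 12, E = 5·12/2 = 30, V = 5·12/3 = 20.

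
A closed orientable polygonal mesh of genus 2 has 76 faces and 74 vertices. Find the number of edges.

152

For a closed orientable surface of genus 2, χ = 2 − 2·2 = -2.
E = V + F − (-2) = 74 + 76 − (-2) = 152.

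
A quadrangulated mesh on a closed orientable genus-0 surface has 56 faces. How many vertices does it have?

χ = 2 − 2·0 = 2, and every face is a square so 4F = 2E.
E = 4·56/2 = 112. Then V = 2 + E − F = 2 + 112 − 56 = 58.

58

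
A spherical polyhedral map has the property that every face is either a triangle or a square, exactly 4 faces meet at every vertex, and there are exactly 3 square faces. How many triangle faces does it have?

8

Let x be the number of triangles; then F = 3 + x.
Edge–face incidences: 2E = 4·3 + 3·x = 12 + 3x.
Every vertex has degree 4, so 4V = 2E.
Euler: V − E + F = 2 ⇒ (2E)/4 − E + (3 + x) = 2.
Multiply by 8: 2·(2E) − 4·(2E) + 8·(3 + x) = 16, i.e. 24 + 8x − 2·(12 + 3x) = 16.
Collecting terms: 2x = 16, so x = 8.
Then 2E = 12 + 3·8 = 36, so E = 18, V = 2E/4 = 9, F = 3 + 8 = 11.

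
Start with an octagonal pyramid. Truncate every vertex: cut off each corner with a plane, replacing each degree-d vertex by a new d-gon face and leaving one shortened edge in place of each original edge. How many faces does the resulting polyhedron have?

The base solid has V = 9, E = 16, F = 9.
Truncation replaces each original edge-end by a new vertex, so V′ = 2E = 32.
Each original edge survives, and each old vertex of degree d contributes d new edges; summing degrees gives Σd = 2E, so E′ = E + 2E = 3E = 48.
Each original face survives and each original vertex becomes one new face: F′ = F + V = 18.

18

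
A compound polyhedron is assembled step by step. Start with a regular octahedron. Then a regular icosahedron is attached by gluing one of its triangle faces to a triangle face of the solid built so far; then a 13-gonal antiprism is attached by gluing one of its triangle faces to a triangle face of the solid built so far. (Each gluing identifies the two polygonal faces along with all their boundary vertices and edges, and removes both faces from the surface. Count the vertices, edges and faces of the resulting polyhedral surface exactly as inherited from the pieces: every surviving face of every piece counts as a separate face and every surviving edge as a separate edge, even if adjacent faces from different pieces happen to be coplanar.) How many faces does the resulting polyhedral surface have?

A regular octahedron: V=6, E=12, F=8.
Attach a regular icosahedron (V=12, E=30, F=20) along a 3-gon: merge 3 vertices and 3 edges, delete both glued faces → V=15, E=39, F=26.
Attach a 13-gonal antiprism (V=26, E=52, F=28) along a 3-gon: merge 3 vertices and 3 edges, delete both glued faces → V=38, E=88, F=52.
Check: V − E + F = 38 − 88 + 52 = 2.

52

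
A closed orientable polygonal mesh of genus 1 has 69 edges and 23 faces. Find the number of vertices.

For a closed orientable surface of genus 1, χ = 2 − 2·1 = 0.
V = 0 + E − F = 0 + 69 − 23 = 46.

46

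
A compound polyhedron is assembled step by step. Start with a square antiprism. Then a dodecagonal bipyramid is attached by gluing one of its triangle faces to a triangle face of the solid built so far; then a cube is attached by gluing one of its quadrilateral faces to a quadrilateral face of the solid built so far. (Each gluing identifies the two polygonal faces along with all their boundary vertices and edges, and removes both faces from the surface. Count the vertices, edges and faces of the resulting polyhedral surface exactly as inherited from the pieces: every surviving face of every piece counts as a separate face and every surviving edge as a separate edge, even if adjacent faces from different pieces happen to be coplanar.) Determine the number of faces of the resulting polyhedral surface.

36

A square antiprism: V=8, E=16, F=10.
Attach a dodecagonal bipyramid (V=14, E=36, F=24) along a 3-gon: merge 3 vertices and 3 edges, delete both glued faces → V=19, E=49, F=32.
Attach a cube (V=8, E=12, F=6) along a 4-gon: merge 4 vertices and 4 edges, delete both glued faces → V=23, E=57, F=36.
Check: V − E + F = 23 − 57 + 36 = 2.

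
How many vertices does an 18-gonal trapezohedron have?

38

The n-trapezohedron (dual of the n-antiprism) has V = 2·18 + 2 = 38, E = 4·18 = 72, F = 2·18 = 36.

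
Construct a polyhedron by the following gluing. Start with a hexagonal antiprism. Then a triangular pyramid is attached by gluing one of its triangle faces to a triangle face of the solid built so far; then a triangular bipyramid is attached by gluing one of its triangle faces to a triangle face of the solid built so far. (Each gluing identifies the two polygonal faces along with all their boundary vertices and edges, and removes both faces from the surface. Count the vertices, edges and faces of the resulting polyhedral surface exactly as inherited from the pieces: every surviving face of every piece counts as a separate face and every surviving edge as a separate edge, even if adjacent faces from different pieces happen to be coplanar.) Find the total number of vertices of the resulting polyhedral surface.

A hexagonal antiprism: V=12, E=24, F=14.
Attach a triangular pyramid (V=4, E=6, F=4) along a 3-gon: merge 3 vertices and 3 edges, delete both glued faces → V=13, E=27, F=16.
Attach a triangular bipyramid (V=5, E=9, F=6) along a 3-gon: merge 3 vertices and 3 edges, delete both glued faces → V=15, E=33, F=20.
Check: V − E + F = 15 − 33 + 20 = 2.

15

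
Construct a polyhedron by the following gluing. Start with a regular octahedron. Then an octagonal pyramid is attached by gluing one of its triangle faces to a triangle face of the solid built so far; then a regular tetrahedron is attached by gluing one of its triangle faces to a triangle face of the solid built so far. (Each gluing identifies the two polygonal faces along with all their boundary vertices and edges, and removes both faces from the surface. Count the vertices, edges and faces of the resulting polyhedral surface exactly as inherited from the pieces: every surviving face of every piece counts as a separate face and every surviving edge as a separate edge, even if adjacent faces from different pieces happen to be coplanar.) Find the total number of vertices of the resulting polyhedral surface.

13

A regular octahedron: V=6, E=12, F=8.
Attach an octagonal pyramid (V=9, E=16, F=9) along a 3-gon: merge 3 vertices and 3 edges, delete both glued faces → V=12, E=25, F=15.
Attach a regular tetrahedron (V=4, E=6, F=4) along a 3-gon: merge 3 vertices and 3 edges, delete both glued faces → V=13, E=28, F=17.
Check: V − E + F = 13 − 28 + 17 = 2.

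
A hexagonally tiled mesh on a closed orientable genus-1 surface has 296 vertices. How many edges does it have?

444

χ = 2 − 2·1 = 0, and every face is a hexagon so 6F = 2E.
V − E + F = 0 with E = 6F/2 gives 296 − (6/2 − 1)·F = 0, so F = 148 and E = 444.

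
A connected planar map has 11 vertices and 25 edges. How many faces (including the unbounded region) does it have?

16

Euler's formula for a connected plane graph: V − E + F = 2, so F = 2 − 11 + 25 = 16.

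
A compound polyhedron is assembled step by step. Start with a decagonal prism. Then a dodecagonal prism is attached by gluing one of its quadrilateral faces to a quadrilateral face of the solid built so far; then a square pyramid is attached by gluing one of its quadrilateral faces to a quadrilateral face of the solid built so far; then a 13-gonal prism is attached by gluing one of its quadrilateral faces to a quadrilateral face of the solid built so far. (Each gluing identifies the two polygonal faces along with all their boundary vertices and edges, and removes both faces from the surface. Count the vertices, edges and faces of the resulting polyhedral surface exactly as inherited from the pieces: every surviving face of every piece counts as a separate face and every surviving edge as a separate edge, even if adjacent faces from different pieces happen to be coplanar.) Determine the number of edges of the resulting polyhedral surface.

101

A decagonal prism: V=20, E=30, F=12.
Attach a dodecagonal prism (V=24, E=36, F=14) along a 4-gon: merge 4 vertices and 4 edges, delete both glued faces → V=40, E=62, F=24.
Attach a square pyramid (V=5, E=8, F=5) along a 4-gon: merge 4 vertices and 4 edges, delete both glued faces → V=41, E=66, F=27.
Attach a 13-gonal prism (V=26, E=39, F=15) along a 4-gon: merge 4 vertices and 4 edges, delete both glued faces → V=63, E=101, F=40.
Check: V − E + F = 63 − 101 + 40 = 2.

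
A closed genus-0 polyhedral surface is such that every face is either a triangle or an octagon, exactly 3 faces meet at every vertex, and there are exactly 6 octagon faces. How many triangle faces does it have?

8

Let x be the number of triangles; then F = 6 + x.
Edge–face incidences: 2E = 8·6 + 3·x = 48 + 3x.
Every vertex has degree 3, so 3V = 2E.
Euler: V − E + F = 2 ⇒ (2E)/3 − E + (6 + x) = 2.
Multiply by 6: 2·(2E) − 3·(2E) + 6·(6 + x) = 12, i.e. 36 + 6x − (48 + 3x) = 12.
Collecting terms: 3x − 12 = 12, so 3x = 24, so x = 8.
Then 2E = 48 + 3·8 = 72, so E = 36, V = 2E/3 = 24, F = 6 + 8 = 14.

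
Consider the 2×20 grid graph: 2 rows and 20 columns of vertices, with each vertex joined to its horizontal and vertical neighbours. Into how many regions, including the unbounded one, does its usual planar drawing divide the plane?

20

The grid has V = 2·20 = 40 vertices and E = 2·19 + 20·1 = 58 edges.
F = 2 − V + E = 2 − 40 + 58 = 20.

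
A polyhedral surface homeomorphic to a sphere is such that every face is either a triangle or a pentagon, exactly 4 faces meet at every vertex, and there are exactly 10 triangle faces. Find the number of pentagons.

Let x be the number of pentagons; then F = 10 + x.
Edge–face incidences: 2E = 3·10 + 5·x = 30 + 5x.
Every vertex has degree 4, so 4V = 2E.
Euler: V − E + F = 2 ⇒ (2E)/4 − E + (10 + x) = 2.
Multiply by 8: 2·(2E) − 4·(2E) + 8·(10 + x) = 16, i.e. 80 + 8x − 2·(30 + 5x) = 16.
Collecting terms: −2x + 20 = 16, so −2x = −4, so x = 2.
Then 2E = 30 + 5·2 = 40, so E = 20, V = 2E/4 = 10, F = 10 + 2 = 12.

2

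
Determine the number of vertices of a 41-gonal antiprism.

An antiprism on an n-gon has two n-gon caps and 2n triangles: V = 2·41 = 82, E = 4·41 = 164, F = 2·41 + 2 = 84.

82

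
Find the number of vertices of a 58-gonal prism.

116

A prism on an n-gon has two n-gon bases and n rectangular sides: V = 2·58 = 116, E = 3·58 = 174, F = 58 + 2 = 60.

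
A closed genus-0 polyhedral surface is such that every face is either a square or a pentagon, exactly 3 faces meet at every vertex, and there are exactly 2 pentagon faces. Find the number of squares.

5

Let x be the number of squares; then F = 2 + x.
Edge–face incidences: 2E = 5·2 + 4·x = 10 + 4x.
Every vertex has degree 3, so 3V = 2E.
Euler: V − E + F = 2 ⇒ (2E)/3 − E + (2 + x) = 2.
Multiply by 6: 2·(2E) − 3·(2E) + 6·(2 + x) = 12, i.e. 12 + 6x − (10 + 4x) = 12.
Collecting terms: 2x + 2 = 12, so 2x = 10, so x = 5.
Then 2E = 10 + 4·5 = 30, so E = 15, V = 2E/3 = 10, F = 2 + 5 = 7.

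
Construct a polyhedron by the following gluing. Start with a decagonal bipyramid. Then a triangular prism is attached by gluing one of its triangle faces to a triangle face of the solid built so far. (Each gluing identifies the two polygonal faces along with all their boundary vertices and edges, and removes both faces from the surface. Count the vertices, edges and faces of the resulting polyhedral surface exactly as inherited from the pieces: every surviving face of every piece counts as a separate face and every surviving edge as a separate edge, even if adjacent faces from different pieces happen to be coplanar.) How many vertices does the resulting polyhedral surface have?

15

A decagonal bipyramid: V=12, E=30, F=20.
Attach a triangular prism (V=6, E=9, F=5) along a 3-gon: merge 3 vertices and 3 edges, delete both glued faces → V=15, E=36, F=23.
Check: V − E + F = 15 − 36 + 23 = 2.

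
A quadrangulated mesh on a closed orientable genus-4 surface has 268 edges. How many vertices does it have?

128

χ = 2 − 2·4 = -6, and every face is a square so 4F = 2E.
F = 2E/4 = 134. Then V = -6 + E − F = -6 + 268 − 134 = 128.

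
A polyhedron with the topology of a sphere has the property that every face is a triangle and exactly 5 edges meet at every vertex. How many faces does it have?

Each face has 3 edges and each edge borders two faces, so 2E = 3F.
Each vertex has degree 5, so 5V = 2E and hence V = 3F/5.
Euler: V − E + F = 2 ⇒ (3F/5) − (3F/2) + F = 2.
Multiply by 10: (6 − 15 + 10)F = 20, i.e. 1F = 20.
So F = 20, E = 3·20/2 = 30, V = 3·20/5 = 12.

20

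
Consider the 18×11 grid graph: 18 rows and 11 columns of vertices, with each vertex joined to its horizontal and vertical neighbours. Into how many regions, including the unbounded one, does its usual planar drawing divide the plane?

The grid has V = 18·11 = 198 vertices and E = 18·10 + 11·17 = 367 edges.
F = 2 − V + E = 2 − 198 + 367 = 171.

171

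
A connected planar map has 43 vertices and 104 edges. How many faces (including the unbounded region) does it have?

63

Euler's formula for a connected plane graph: V − E + F = 2, so F = 2 − 43 + 104 = 63.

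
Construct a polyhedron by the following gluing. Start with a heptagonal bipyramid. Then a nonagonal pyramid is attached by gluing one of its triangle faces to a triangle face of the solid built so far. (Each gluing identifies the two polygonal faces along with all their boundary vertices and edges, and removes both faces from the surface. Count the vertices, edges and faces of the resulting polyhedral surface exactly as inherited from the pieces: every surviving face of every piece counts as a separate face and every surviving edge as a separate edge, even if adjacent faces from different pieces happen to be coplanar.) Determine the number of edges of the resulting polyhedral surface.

36

A heptagonal bipyramid: V=9, E=21, F=14.
Attach a nonagonal pyramid (V=10, E=18, F=10) along a 3-gon: merge 3 vertices and 3 edges, delete both glued faces → V=16, E=36, F=22.
Check: V − E + F = 16 − 36 + 22 = 2.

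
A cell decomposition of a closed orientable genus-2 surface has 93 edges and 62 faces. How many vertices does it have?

29

For a closed orientable surface of genus 2, χ = 2 − 2·2 = -2.
V = -2 + E − F = -2 + 93 − 62 = 29.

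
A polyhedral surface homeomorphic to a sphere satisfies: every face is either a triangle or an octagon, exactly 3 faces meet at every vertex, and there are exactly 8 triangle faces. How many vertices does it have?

Let x be the number of octagons; then F = 8 + x.
Edge–face incidences: 2E = 3·8 + 8·x = 24 + 8x.
Every vertex has degree 3, so 3V = 2E.
Euler: V − E + F = 2 ⇒ (2E)/3 − E + (8 + x) = 2.
Multiply by 6: 2·(2E) − 3·(2E) + 6·(8 + x) = 12, i.e. 48 + 6x − (24 + 8x) = 12.
Collecting terms: −2x + 24 = 12, so −2x = −12, so x = 6.
Then 2E = 24 + 8·6 = 72, so E = 36, V = 2E/3 = 24, F = 8 + 6 = 14.

24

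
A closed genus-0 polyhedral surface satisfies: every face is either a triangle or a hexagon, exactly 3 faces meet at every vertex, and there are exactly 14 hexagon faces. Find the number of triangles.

Let x be the number of triangles; then F = 14 + x.
Edge–face incidences: 2E = 6·14 + 3·x = 84 + 3x.
Every vertex has degree 3, so 3V = 2E.
Euler: V − E + F = 2 ⇒ (2E)/3 − E + (14 + x) = 2.
Multiply by 6: 2·(2E) − 3·(2E) + 6·(14 + x) = 12, i.e. 84 + 6x − (84 + 3x) = 12.
Collecting terms: 3x = 12, so x = 4.
Then 2E = 84 + 3·4 = 96, so E = 48, V = 2E/3 = 32, F = 14 + 4 = 18.

4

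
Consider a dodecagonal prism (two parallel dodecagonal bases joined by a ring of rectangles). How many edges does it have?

36

A prism on an n-gon has two n-gon bases and n rectangular sides: V = 2·12 = 24, E = 3·12 = 36, F = 12 + 2 = 14.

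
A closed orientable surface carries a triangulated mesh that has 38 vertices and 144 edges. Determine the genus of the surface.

Every face is a triangle and each edge borders two faces, so 3F = 2·144, giving F = 96.
χ = V − E + F = 38 − 144 + 96 = -10.
For a closed orientable surface χ = 2 − 2g, so g = (2 − (-10))/2 = 6.

6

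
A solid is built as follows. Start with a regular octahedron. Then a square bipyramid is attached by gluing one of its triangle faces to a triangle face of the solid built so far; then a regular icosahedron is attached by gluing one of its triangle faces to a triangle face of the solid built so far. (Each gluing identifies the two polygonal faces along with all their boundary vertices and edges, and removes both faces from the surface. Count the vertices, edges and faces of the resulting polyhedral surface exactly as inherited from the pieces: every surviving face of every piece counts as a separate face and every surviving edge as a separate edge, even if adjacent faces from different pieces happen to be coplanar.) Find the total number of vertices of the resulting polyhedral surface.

18

A regular octahedron: V=6, E=12, F=8.
Attach a square bipyramid (V=6, E=12, F=8) along a 3-gon: merge 3 vertices and 3 edges, delete both glued faces → V=9, E=21, F=14.
Attach a regular icosahedron (V=12, E=30, F=20) along a 3-gon: merge 3 vertices and 3 edges, delete both glued faces → V=18, E=48, F=32.
Check: V − E + F = 18 − 48 + 32 = 2.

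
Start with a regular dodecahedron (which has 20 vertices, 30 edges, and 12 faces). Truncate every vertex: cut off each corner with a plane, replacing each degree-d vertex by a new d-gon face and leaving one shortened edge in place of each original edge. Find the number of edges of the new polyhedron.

Truncation replaces each original edge-end by a new vertex, so V′ = 2E = 60.
Each original edge survives, and each old vertex of degree d contributes d new edges; summing degrees gives Σd = 2E, so E′ = E + 2E = 3E = 90.
Each original face survives and each original vertex becomes one new face: F′ = F + V = 32.

90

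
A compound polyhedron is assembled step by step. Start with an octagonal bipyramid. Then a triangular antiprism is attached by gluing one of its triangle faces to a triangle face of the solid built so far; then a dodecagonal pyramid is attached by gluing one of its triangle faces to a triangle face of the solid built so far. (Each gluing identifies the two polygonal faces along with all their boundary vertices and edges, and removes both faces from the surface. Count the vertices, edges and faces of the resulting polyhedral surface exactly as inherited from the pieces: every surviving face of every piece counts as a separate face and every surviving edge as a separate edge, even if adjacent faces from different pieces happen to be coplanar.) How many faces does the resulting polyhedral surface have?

An octagonal bipyramid: V=10, E=24, F=16.
Attach a triangular antiprism (V=6, E=12, F=8) along a 3-gon: merge 3 vertices and 3 edges, delete both glued faces → V=13, E=33, F=22.
Attach a dodecagonal pyramid (V=13, E=24, F=13) along a 3-gon: merge 3 vertices and 3 edges, delete both glued faces → V=23, E=54, F=33.
Check: V − E + F = 23 − 54 + 33 = 2.

33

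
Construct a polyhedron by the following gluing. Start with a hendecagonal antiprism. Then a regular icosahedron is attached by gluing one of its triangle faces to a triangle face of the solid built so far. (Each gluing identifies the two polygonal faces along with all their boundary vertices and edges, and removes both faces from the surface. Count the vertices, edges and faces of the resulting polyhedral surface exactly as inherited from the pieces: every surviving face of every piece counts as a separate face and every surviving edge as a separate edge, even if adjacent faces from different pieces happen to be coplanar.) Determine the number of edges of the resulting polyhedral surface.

71

A hendecagonal antiprism: V=22, E=44, F=24.
Attach a regular icosahedron (V=12, E=30, F=20) along a 3-gon: merge 3 vertices and 3 edges, delete both glued faces → V=31, E=71, F=42.
Check: V − E + F = 31 − 71 + 42 = 2.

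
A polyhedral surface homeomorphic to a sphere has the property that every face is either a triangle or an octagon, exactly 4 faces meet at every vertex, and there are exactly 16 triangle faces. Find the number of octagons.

2

Let x be the number of octagons; then F = 16 + x.
Edge–face incidences: 2E = 3·16 + 8·x = 48 + 8x.
Every vertex has degree 4, so 4V = 2E.
Euler: V − E + F = 2 ⇒ (2E)/4 − E + (16 + x) = 2.
Multiply by 8: 2·(2E) − 4·(2E) + 8·(16 + x) = 16, i.e. 128 + 8x − 2·(48 + 8x) = 16.
Collecting terms: −8x + 32 = 16, so −8x = −16, so x = 2.
Then 2E = 48 + 8·2 = 64, so E = 32, V = 2E/4 = 16, F = 16 + 2 = 18.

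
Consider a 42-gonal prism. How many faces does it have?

A prism on an n-gon has two n-gon bases and n rectangular sides: V = 2·42 = 84, E = 3·42 = 126, F = 42 + 2 = 44.

44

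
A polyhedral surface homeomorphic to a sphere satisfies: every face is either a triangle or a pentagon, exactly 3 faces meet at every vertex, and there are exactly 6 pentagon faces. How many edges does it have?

18

Let x be the number of triangles; then F = 6 + x.
Edge–face incidences: 2E = 5·6 + 3·x = 30 + 3x.
Every vertex has degree 3, so 3V = 2E.
Euler: V − E + F = 2 ⇒ (2E)/3 − E + (6 + x) = 2.
Multiply by 6: 2·(2E) − 3·(2E) + 6·(6 + x) = 12, i.e. 36 + 6x − (30 + 3x) = 12.
Collecting terms: 3x + 6 = 12, so 3x = 6, so x = 2.
Then 2E = 30 + 3·2 = 36, so E = 18, V = 2E/3 = 12, F = 6 + 2 = 8.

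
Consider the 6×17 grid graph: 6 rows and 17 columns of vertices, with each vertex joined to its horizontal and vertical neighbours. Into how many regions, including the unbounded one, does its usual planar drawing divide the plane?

81

The grid has V = 6·17 = 102 vertices and E = 6·16 + 17·5 = 181 edges.
F = 2 − V + E = 2 − 102 + 181 = 81.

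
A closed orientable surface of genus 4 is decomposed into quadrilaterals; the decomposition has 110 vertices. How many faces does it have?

116

χ = 2 − 2·4 = -6, and every face is a square so 4F = 2E.
V − E + F = -6 with E = 4F/2 gives 110 − (4/2 − 1)·F = -6, so F = 116 and E = 232.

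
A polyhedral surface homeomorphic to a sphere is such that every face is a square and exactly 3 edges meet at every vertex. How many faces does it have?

6

Each face has 4 edges and each edge borders two faces, so 2E = 4F.
Each vertex has degree 3, so 3V = 2E and hence V = 4F/3.
Euler: V − E + F = 2 ⇒ (4F/3) − (4F/2) + F = 2.
Multiply by 6: (8 − 12 + 6)F = 12, i.e. 2F = 12.
So F = 6, E = 4·6/2 = 12, V = 4·6/3 = 8.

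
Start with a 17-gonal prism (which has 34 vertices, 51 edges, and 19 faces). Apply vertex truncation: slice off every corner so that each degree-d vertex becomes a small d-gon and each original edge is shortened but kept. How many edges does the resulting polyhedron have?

153

Truncation replaces each original edge-end by a new vertex, so V′ = 2E = 102.
Each original edge survives, and each old vertex of degree d contributes d new edges; summing degrees gives Σd = 2E, so E′ = E + 2E = 3E = 153.
Each original face survives and each original vertex becomes one new face: F′ = F + V = 53.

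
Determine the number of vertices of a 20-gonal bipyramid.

22

A bipyramid over an n-gon has 2n triangular faces and n + 2 vertices: V = 20 + 2 = 22, E = 3·20 = 60, F = 2·20 = 40.
Check: V − E + F = 22 − 60 + 40 = 2.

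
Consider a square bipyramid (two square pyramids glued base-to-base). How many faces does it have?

8

A bipyramid over an n-gon has 2n triangular faces and n + 2 vertices: V = 4 + 2 = 6, E = 3·4 = 12, F = 2·4 = 8.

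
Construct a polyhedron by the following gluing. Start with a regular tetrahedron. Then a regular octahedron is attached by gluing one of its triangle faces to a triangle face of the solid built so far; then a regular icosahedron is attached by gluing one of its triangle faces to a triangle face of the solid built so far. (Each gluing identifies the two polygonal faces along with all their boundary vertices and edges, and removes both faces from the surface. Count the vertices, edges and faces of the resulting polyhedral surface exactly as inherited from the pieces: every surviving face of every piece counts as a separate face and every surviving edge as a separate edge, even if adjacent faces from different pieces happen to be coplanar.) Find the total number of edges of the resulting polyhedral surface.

42

A regular tetrahedron: V=4, E=6, F=4.
Attach a regular octahedron (V=6, E=12, F=8) along a 3-gon: merge 3 vertices and 3 edges, delete both glued faces → V=7, E=15, F=10.
Attach a regular icosahedron (V=12, E=30, F=20) along a 3-gon: merge 3 vertices and 3 edges, delete both glued faces → V=16, E=42, F=28.
Check: V − E + F = 16 − 42 + 28 = 2.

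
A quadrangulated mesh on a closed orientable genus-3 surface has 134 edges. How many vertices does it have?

63

χ = 2 − 2·3 = -4, and every face is a square so 4F = 2E.
F = 2E/4 = 67. Then V = -4 + E − F = -4 + 134 − 67 = 63.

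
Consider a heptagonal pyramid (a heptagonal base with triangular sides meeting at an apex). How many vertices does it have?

A pyramid on an n-gon base has one n-gon and n triangles: V = 7 + 1 = 8, E = 2·7 = 14, F = 7 + 1 = 8.

8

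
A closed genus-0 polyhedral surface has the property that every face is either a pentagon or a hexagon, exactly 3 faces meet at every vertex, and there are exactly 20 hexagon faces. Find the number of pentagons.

Let x be the number of pentagons; then F = 20 + x.
Edge–face incidences: 2E = 6·20 + 5·x = 120 + 5x.
Every vertex has degree 3, so 3V = 2E.
Euler: V − E + F = 2 ⇒ (2E)/3 − E + (20 + x) = 2.
Multiply by 6: 2·(2E) − 3·(2E) + 6·(20 + x) = 12, i.e. 120 + 6x − (120 + 5x) = 12.
Collecting terms: x = 12.
Then 2E = 120 + 5·12 = 180, so E = 90, V = 2E/3 = 60, F = 20 + 12 = 32.

12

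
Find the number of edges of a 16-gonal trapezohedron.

64

The n-trapezohedron (dual of the n-antiprism) has V = 2·16 + 2 = 34, E = 4·16 = 64, F = 2·16 = 32.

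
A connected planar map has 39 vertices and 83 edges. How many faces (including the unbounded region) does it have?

Euler's formula for a connected plane graph: V − E + F = 2, so F = 2 − 39 + 83 = 46.

46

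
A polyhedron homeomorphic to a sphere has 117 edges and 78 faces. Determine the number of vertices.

41

Here V − E + F = 2.
V = 2 + E − F = 2 + 117 − 78 = 41.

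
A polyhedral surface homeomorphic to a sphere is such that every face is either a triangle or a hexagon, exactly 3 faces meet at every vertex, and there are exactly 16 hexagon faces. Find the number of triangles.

Let x be the number of triangles; then F = 16 + x.
Edge–face incidences: 2E = 6·16 + 3·x = 96 + 3x.
Every vertex has degree 3, so 3V = 2E.
Euler: V − E + F = 2 ⇒ (2E)/3 − E + (16 + x) = 2.
Multiply by 6: 2·(2E) − 3·(2E) + 6·(16 + x) = 12, i.e. 96 + 6x − (96 + 3x) = 12.
Collecting terms: 3x = 12, so x = 4.
Then 2E = 96 + 3·4 = 108, so E = 54, V = 2E/3 = 36, F = 16 + 4 = 20.

4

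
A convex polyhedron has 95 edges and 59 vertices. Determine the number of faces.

38

Here V − E + F = 2.
F = 2 − V + E = 2 − 59 + 95 = 38.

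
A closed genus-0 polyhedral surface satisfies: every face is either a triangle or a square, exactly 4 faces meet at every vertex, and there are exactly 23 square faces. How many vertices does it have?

29

Let x be the number of triangles; then F = 23 + x.
Edge–face incidences: 2E = 4·23 + 3·x = 92 + 3x.
Every vertex has degree 4, so 4V = 2E.
Euler: V − E + F = 2 ⇒ (2E)/4 − E + (23 + x) = 2.
Multiply by 8: 2·(2E) − 4·(2E) + 8·(23 + x) = 16, i.e. 184 + 8x − 2·(92 + 3x) = 16.
Collecting terms: 2x = 16, so x = 8.
Then 2E = 92 + 3·8 = 116, so E = 58, V = 2E/4 = 29, F = 23 + 8 = 31.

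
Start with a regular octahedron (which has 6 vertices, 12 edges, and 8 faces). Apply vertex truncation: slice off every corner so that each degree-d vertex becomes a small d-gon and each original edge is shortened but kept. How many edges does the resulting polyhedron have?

Truncation replaces each original edge-end by a new vertex, so V′ = 2E = 24.
Each original edge survives, and each old vertex of degree d contributes d new edges; summing degrees gives Σd = 2E, so E′ = E + 2E = 3E = 36.
Each original face survives and each original vertex becomes one new face: F′ = F + V = 14.

36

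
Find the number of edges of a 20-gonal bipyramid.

60

A bipyramid over an n-gon has 2n triangular faces and n + 2 vertices: V = 20 + 2 = 22, E = 3·20 = 60, F = 2·20 = 40.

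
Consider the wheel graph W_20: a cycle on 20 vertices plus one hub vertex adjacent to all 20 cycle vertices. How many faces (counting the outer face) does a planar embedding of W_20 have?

W_20 has V = 20 + 1 = 21 vertices and E = 2·20 = 40 edges.
By Euler's formula F = 2 − V + E = 2 − 21 + 40 = 21.

21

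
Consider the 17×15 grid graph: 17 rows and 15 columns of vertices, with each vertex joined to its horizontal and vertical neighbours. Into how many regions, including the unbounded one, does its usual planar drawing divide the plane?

225

The grid has V = 17·15 = 255 vertices and E = 17·14 + 15·16 = 478 edges.
F = 2 − V + E = 2 − 255 + 478 = 225.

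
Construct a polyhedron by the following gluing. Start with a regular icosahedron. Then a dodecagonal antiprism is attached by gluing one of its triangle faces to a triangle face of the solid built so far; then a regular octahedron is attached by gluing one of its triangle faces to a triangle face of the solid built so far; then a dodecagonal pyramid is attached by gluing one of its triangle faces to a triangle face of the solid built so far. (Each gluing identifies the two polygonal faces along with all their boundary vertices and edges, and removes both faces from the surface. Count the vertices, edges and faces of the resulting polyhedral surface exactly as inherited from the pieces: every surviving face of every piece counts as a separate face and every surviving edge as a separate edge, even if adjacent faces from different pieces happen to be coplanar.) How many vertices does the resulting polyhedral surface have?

A regular icosahedron: V=12, E=30, F=20.
Attach a dodecagonal antiprism (V=24, E=48, F=26) along a 3-gon: merge 3 vertices and 3 edges, delete both glued faces → V=33, E=75, F=44.
Attach a regular octahedron (V=6, E=12, F=8) along a 3-gon: merge 3 vertices and 3 edges, delete both glued faces → V=36, E=84, F=50.
Attach a dodecagonal pyramid (V=13, E=24, F=13) along a 3-gon: merge 3 vertices and 3 edges, delete both glued faces → V=46, E=105, F=61.
Check: V − E + F = 46 − 105 + 61 = 2.

46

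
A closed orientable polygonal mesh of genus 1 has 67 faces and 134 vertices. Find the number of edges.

201

For a closed orientable surface of genus 1, χ = 2 − 2·1 = 0.
E = V + F − (0) = 134 + 67 − (0) = 201.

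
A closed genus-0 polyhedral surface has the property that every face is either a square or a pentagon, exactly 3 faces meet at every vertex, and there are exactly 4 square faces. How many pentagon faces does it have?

Let x be the number of pentagons; then F = 4 + x.
Edge–face incidences: 2E = 4·4 + 5·x = 16 + 5x.
Every vertex has degree 3, so 3V = 2E.
Euler: V − E + F = 2 ⇒ (2E)/3 − E + (4 + x) = 2.
Multiply by 6: 2·(2E) − 3·(2E) + 6·(4 + x) = 12, i.e. 24 + 6x − (16 + 5x) = 12.
Collecting terms: x + 8 = 12, so x = 4.
Then 2E = 16 + 5·4 = 36, so E = 18, V = 2E/3 = 12, F = 4 + 4 = 8.

4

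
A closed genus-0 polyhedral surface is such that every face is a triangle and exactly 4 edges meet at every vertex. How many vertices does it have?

6

Each face has 3 edges and each edge borders two faces, so 2E = 3F.
Each vertex has degree 4, so 4V = 2E and hence V = 3F/4.
Euler: V − E + F = 2 ⇒ (3F/4) − (3F/2) + F = 2.
Multiply by 8: (6 − 12 + 8)F = 16, i.e. 2F = 16.
So F = 8, E = 3·8/2 = 12, V = 3·8/4 = 6.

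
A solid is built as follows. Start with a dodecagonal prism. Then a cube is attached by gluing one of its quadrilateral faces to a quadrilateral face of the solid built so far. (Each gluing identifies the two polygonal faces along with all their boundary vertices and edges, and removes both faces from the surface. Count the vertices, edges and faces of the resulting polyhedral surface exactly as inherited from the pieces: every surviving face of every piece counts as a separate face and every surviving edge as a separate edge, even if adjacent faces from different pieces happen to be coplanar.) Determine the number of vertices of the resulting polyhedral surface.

28

A dodecagonal prism: V=24, E=36, F=14.
Attach a cube (V=8, E=12, F=6) along a 4-gon: merge 4 vertices and 4 edges, delete both glued faces → V=28, E=44, F=18.
Check: V − E + F = 28 − 44 + 18 = 2.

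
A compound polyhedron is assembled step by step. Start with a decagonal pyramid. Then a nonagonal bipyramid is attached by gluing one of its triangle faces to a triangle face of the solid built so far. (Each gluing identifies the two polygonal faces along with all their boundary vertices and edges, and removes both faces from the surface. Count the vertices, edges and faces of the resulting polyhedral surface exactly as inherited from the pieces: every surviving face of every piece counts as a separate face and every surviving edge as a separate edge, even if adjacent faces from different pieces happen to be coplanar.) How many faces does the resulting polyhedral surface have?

27

A decagonal pyramid: V=11, E=20, F=11.
Attach a nonagonal bipyramid (V=11, E=27, F=18) along a 3-gon: merge 3 vertices and 3 edges, delete both glued faces → V=19, E=44, F=27.
Check: V − E + F = 19 − 44 + 27 = 2.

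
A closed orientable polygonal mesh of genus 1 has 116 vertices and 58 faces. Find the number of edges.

For a closed orientable surface of genus 1, χ = 2 − 2·1 = 0.
E = V + F − (0) = 116 + 58 − (0) = 174.

174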